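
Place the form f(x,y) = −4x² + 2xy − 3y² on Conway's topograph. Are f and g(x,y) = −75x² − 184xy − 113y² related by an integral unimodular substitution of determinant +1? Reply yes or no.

D₁ = -44, D₂ = -44
f is negative-definite; reduce −f:
−f: flip: (4,-2,3)→(3,2,4)
−f: reduced (well bottom): (3,2,4) with a≤c, −a<b≤a
flip sign back: reduced form of f is (-3,-2,-4)
g is negative-definite; reduce −g:
−g: translate: b→34 (≡184 mod 150), so (75,184,113)→(75,34,4)
−g: flip: (75,34,4)→(4,-34,75)
−g: translate: b→-2 (≡-34 mod 8), so (4,-34,75)→(4,-2,3)
−g: flip: (4,-2,3)→(3,2,4)
−g: reduced (well bottom): (3,2,4) with a≤c, −a<b≤a
flip sign back: reduced form of g is (-3,-2,-4)
reduced forms (-3, -2, -4) vs (-3, -2, -4) ⇒ equivalent

yes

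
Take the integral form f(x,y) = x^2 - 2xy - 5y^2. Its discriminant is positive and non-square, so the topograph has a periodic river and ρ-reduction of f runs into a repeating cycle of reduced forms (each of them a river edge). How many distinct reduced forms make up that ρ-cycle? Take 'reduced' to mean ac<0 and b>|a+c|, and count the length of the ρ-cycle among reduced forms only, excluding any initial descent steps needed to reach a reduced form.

D = 24, ⌊√D⌋ = 4
descent: ρ → (-5,2,1)
descent: ρ → (1,4,-2)  [lands on river]
river: ρ → (-2,4,1)
ρ-cycle length = 2 (tail of 2 descent steps not counted)

2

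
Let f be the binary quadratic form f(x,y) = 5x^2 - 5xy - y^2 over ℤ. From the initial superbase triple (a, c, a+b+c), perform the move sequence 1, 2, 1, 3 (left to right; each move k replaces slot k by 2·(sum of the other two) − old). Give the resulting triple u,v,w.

start (5,-1,-1) = (f(1,0),f(0,1),f(1,1))
replace slot 1: 2·((-1)+(-1)) − 5 = -9 → (-9,-1,-1)
replace slot 2: 2·((-9)+(-1)) − (-1) = -19 → (-9,-19,-1)
replace slot 1: 2·((-19)+(-1)) − (-9) = -31 → (-31,-19,-1)
replace slot 3: 2·((-31)+(-19)) − (-1) = -99 → (-31,-19,-99)

-31,-19,-99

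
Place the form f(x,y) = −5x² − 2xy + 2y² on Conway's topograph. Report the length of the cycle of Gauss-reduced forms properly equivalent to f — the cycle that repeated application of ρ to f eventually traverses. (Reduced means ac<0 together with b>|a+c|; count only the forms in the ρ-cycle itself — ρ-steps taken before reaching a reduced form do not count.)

D = 44, ⌊√D⌋ = 6
descent: ρ → (2,6,-1)  [lands on river]
river: ρ → (-1,6,2)
ρ-cycle length = 2 (tail of 1 descent step not counted)

2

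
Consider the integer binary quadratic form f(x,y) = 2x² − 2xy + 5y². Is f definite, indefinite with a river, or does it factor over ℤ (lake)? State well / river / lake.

D = b²−4ac = (-2)² − 4·2·5 = -36
D < 0 ⇒ definite ⇒ every region one sign ⇒ single well

well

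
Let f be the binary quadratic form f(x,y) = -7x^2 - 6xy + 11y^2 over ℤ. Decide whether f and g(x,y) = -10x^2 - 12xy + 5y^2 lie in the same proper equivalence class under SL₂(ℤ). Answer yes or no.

D₁ = 344, D₂ = 344
river cycle of f (length 10): (11, 6, -7), (-7, 8, 10), (10, 12, -5), (-5, 18, 1), (1, 18, -5), (-5, 12, 10), (10, 8, -7), (-7, 6, 11), (11, 16, -2), (-2, 16, 11)
river cycle of g (length 10): (5, 12, -10), (-10, 8, 7), (7, 6, -11), (-11, 16, 2), (2, 16, -11), (-11, 6, 7), (7, 8, -10), (-10, 12, 5), (5, 18, -1), (-1, 18, 5)
cycles differ ⇒ inequivalent

no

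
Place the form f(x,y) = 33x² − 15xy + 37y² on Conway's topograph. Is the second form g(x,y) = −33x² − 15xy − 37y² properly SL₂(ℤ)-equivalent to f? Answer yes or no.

D₁ = -4659, D₂ = -4659
f: reduced (well bottom): (33,-15,37) with a≤c, −a<b≤a
g is negative-definite; reduce −g:
−g: reduced (well bottom): (33,15,37) with a≤c, −a<b≤a
flip sign back: reduced form of g is (-33,-15,-37)
reduced forms (33, -15, 37) vs (-33, -15, -37) ⇒ inequivalent

no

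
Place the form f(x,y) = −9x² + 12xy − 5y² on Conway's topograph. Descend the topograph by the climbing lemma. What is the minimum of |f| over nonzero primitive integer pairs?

translate: b→6 (≡-12 mod 18), so (9,-12,5)→(9,6,2)
flip: (9,6,2)→(2,-6,9)
translate: b→2 (≡-6 mod 4), so (2,-6,9)→(2,2,5)
reduced (well bottom): (2,2,5) with a≤c, −a<b≤a
well minimum |f| = |-2| = 2 (negative-definite)

2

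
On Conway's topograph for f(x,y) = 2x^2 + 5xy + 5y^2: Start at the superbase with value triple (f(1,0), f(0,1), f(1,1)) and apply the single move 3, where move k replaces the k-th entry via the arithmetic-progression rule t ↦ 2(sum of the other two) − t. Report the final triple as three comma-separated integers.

start (2,5,12) = (f(1,0),f(0,1),f(1,1))
replace slot 3: 2·(2+5) − 12 = 2 → (2,5,2)

2,5,2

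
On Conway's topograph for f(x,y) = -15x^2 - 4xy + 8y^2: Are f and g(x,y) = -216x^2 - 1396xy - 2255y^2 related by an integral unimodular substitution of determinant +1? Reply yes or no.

D₁ = 496, D₂ = 496
river cycle of f (length 16): (8, 20, -3), (-3, 22, 1), (1, 22, -3), (-3, 20, 8), (8, 12, -11), (-11, 10, 9), (9, 8, -12), (-12, 16, 5), (5, 14, -15), (-15, 16, 4), … (6 more)
river cycle of g (length 16): (-11, 12, 8), (8, 20, -3), (-3, 22, 1), (1, 22, -3), (-3, 20, 8), (8, 12, -11), (-11, 10, 9), (9, 8, -12), (-12, 16, 5), (5, 14, -15), … (6 more)
cycles coincide ⇒ equivalent

yes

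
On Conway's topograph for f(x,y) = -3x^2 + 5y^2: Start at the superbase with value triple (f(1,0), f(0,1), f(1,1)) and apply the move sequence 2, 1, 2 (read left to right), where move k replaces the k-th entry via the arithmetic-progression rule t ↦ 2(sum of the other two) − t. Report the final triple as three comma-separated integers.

start (-3,5,2) = (f(1,0),f(0,1),f(1,1))
replace slot 2: 2·((-3)+2) − 5 = -7 → (-3,-7,2)
replace slot 1: 2·((-7)+2) − (-3) = -7 → (-7,-7,2)
replace slot 2: 2·((-7)+2) − (-7) = -3 → (-7,-3,2)

-7,-3,2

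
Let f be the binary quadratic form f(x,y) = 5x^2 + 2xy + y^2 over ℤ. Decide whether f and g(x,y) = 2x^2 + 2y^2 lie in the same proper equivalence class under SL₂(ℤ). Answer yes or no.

D₁ = -16, D₂ = -16
f: flip: (5,2,1)→(1,-2,5)
f: translate: b→0 (≡-2 mod 2), so (1,-2,5)→(1,0,4)
f: reduced (well bottom): (1,0,4) with a≤c, −a<b≤a
g: reduced (well bottom): (2,0,2) with a≤c, −a<b≤a
reduced forms (1, 0, 4) vs (2, 0, 2) ⇒ inequivalent

no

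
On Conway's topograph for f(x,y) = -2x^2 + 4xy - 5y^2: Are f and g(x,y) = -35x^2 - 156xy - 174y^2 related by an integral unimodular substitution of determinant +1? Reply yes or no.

D₁ = -24, D₂ = -24
f is negative-definite; reduce −f:
−f: translate: b→0 (≡-4 mod 4), so (2,-4,5)→(2,0,3)
−f: reduced (well bottom): (2,0,3) with a≤c, −a<b≤a
flip sign back: reduced form of f is (-2,0,-3)
g is negative-definite; reduce −g:
−g: translate: b→16 (≡156 mod 70), so (35,156,174)→(35,16,2)
−g: flip: (35,16,2)→(2,-16,35)
−g: translate: b→0 (≡-16 mod 4), so (2,-16,35)→(2,0,3)
−g: reduced (well bottom): (2,0,3) with a≤c, −a<b≤a
flip sign back: reduced form of g is (-2,0,-3)
reduced forms (-2, 0, -3) vs (-2, 0, -3) ⇒ equivalent

yes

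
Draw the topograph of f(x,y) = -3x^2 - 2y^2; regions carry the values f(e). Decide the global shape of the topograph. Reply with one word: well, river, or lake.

D = b²−4ac = 0² − 4·(-3)·(-2) = -24
D < 0 ⇒ definite ⇒ every region one sign ⇒ single well

well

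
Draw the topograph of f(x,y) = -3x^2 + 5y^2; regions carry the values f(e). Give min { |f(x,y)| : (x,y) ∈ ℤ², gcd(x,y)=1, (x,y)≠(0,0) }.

descent: ρ → (5,0,-3)
descent: ρ → (-3,6,2)  [lands on river]
river: ρ → (2,6,-3)
closes: descent 2, river 2
min |a| on river = 2

2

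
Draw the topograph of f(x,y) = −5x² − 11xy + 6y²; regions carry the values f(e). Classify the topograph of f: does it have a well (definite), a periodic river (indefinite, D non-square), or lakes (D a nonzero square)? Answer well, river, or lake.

D = b²−4ac = (-11)² − 4·(-5)·6 = 241
D > 0 non-square ⇒ indefinite ⇒ periodic river

river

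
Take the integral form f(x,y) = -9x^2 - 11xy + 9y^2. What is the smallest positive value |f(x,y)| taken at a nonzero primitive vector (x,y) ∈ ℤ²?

descent: ρ → (9,11,-9)  [lands on river]
river: ρ → (-9,7,11)
river: ρ → (11,15,-5)
river: ρ → (-5,15,11)
river: ρ → (11,7,-9)
river: ρ → (-9,11,9)
river: ρ → (9,7,-11)
river: ρ → (-11,15,5)
river: ρ → (5,15,-11)
river: ρ → (-11,7,9)
closes: descent 1, river 10
min |a| on river = 5

5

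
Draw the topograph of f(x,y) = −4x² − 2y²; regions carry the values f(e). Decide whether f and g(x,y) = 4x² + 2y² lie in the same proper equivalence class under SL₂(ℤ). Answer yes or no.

D₁ = -32, D₂ = -32
f is negative-definite; reduce −f:
−f: flip: (4,0,2)→(2,0,4)
−f: reduced (well bottom): (2,0,4) with a≤c, −a<b≤a
flip sign back: reduced form of f is (-2,0,-4)
g: flip: (4,0,2)→(2,0,4)
g: reduced (well bottom): (2,0,4) with a≤c, −a<b≤a
reduced forms (-2, 0, -4) vs (2, 0, 4) ⇒ inequivalent

no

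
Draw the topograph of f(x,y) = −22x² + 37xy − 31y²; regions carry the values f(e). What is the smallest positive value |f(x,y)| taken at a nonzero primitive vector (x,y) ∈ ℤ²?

translate: b→7 (≡-37 mod 44), so (22,-37,31)→(22,7,16)
flip: (22,7,16)→(16,-7,22)
reduced (well bottom): (16,-7,22) with a≤c, −a<b≤a
well minimum |f| = |-16| = 16 (negative-definite)

16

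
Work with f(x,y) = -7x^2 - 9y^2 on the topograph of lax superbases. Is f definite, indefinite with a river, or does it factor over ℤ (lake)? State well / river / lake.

D = b²−4ac = 0² − 4·(-7)·(-9) = -252
D < 0 ⇒ definite ⇒ every region one sign ⇒ single well

well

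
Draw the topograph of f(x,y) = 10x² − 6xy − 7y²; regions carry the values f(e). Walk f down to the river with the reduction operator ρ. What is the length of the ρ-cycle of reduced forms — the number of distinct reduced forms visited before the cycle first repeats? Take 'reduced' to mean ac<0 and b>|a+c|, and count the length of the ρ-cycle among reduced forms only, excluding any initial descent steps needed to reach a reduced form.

D = 316, ⌊√D⌋ = 17
descent: ρ → (-7,6,10)  [lands on river]
river: ρ → (10,14,-3)
river: ρ → (-3,16,5)
river: ρ → (5,14,-6)
river: ρ → (-6,10,9)
river: ρ → (9,8,-7)
ρ-cycle length = 6 (tail of 1 descent step not counted)

6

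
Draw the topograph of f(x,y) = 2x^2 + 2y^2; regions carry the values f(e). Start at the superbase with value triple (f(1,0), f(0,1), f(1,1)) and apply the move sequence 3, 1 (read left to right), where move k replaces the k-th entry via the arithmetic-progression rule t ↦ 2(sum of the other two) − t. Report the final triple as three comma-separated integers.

start (2,2,4) = (f(1,0),f(0,1),f(1,1))
replace slot 3: 2·(2+2) − 4 = 4 → (2,2,4)
replace slot 1: 2·(2+4) − 2 = 10 → (10,2,4)

10,2,4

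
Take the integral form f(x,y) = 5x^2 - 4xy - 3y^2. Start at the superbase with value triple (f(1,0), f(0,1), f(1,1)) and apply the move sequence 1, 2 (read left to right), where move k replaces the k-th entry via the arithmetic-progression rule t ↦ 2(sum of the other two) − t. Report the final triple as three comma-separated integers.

start (5,-3,-2) = (f(1,0),f(0,1),f(1,1))
replace slot 1: 2·((-3)+(-2)) − 5 = -15 → (-15,-3,-2)
replace slot 2: 2·((-15)+(-2)) − (-3) = -31 → (-15,-31,-2)

-15,-31,-2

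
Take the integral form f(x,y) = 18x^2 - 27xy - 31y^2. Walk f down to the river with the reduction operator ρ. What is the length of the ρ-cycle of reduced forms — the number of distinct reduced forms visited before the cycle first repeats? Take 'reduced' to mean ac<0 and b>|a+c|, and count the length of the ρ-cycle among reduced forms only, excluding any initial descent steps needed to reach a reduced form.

D = 2961, ⌊√D⌋ = 54
descent: ρ → (-31,27,18)  [lands on river]
river: ρ → (18,45,-13)
river: ρ → (-13,33,36)
river: ρ → (36,39,-10)
river: ρ → (-10,41,32)
river: ρ → (32,23,-19)
river: ρ → (-19,53,2)
river: ρ → (2,51,-45)
river: ρ → (-45,39,8)
river: ρ → (8,41,-40)
river: ρ → (-40,39,9)
river: ρ → (9,51,-10)
river: ρ → (-10,49,14)
river: ρ → (14,35,-31)
ρ-cycle length = 14 (tail of 1 descent step not counted)

14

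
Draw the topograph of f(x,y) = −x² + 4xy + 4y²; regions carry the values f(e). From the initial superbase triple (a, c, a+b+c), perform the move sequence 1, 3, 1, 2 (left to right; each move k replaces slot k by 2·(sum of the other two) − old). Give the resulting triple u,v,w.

start (-1,4,7) = (f(1,0),f(0,1),f(1,1))
replace slot 1: 2·(4+7) − (-1) = 23 → (23,4,7)
replace slot 3: 2·(23+4) − 7 = 47 → (23,4,47)
replace slot 1: 2·(4+47) − 23 = 79 → (79,4,47)
replace slot 2: 2·(79+47) − 4 = 248 → (79,248,47)

79,248,47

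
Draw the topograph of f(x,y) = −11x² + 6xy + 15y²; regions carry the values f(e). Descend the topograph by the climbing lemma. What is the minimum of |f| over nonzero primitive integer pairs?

river: ρ → (15,24,-2)
river: ρ → (-2,24,15)
river: ρ → (15,6,-11)
river: ρ → (-11,16,10)
river: ρ → (10,24,-3)
river: ρ → (-3,24,10)
river: ρ → (10,16,-11)
river: ρ → (-11,6,15)
closes: descent 0, river 8
min |a| on river = 2

2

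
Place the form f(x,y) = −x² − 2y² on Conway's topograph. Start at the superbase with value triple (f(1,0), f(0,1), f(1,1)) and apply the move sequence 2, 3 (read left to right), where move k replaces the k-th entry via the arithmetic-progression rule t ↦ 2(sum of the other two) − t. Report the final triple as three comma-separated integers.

start (-1,-2,-3) = (f(1,0),f(0,1),f(1,1))
replace slot 2: 2·((-1)+(-3)) − (-2) = -6 → (-1,-6,-3)
replace slot 3: 2·((-1)+(-6)) − (-3) = -11 → (-1,-6,-11)

-1,-6,-11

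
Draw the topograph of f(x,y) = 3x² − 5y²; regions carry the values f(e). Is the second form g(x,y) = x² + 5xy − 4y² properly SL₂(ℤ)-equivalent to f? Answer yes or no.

D₁ = 60, D₂ = 41
discriminants differ ⇒ not SL₂(ℤ)-equivalent

no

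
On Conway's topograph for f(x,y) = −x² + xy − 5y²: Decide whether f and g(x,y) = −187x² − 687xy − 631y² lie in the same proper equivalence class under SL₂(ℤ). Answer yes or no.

D₁ = -19, D₂ = -19
f is negative-definite; reduce −f:
−f: translate: b→1 (≡-1 mod 2), so (1,-1,5)→(1,1,5)
−f: reduced (well bottom): (1,1,5) with a≤c, −a<b≤a
flip sign back: reduced form of f is (-1,-1,-5)
g is negative-definite; reduce −g:
−g: translate: b→-61 (≡687 mod 374), so (187,687,631)→(187,-61,5)
−g: flip: (187,-61,5)→(5,61,187)
−g: translate: b→1 (≡61 mod 10), so (5,61,187)→(5,1,1)
−g: flip: (5,1,1)→(1,-1,5)
−g: translate: b→1 (≡-1 mod 2), so (1,-1,5)→(1,1,5)
−g: reduced (well bottom): (1,1,5) with a≤c, −a<b≤a
flip sign back: reduced form of g is (-1,-1,-5)
reduced forms (-1, -1, -5) vs (-1, -1, -5) ⇒ equivalent

yes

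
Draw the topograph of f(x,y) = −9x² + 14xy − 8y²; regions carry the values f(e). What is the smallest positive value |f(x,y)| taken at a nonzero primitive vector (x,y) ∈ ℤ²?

translate: b→4 (≡-14 mod 18), so (9,-14,8)→(9,4,3)
flip: (9,4,3)→(3,-4,9)
translate: b→2 (≡-4 mod 6), so (3,-4,9)→(3,2,8)
reduced (well bottom): (3,2,8) with a≤c, −a<b≤a
well minimum |f| = |-3| = 3 (negative-definite)

3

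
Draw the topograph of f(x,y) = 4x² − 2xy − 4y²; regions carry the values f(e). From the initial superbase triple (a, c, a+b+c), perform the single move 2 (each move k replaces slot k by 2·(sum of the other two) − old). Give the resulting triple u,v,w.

start (4,-4,-2) = (f(1,0),f(0,1),f(1,1))
replace slot 2: 2·(4+(-2)) − (-4) = 8 → (4,8,-2)

4,8,-2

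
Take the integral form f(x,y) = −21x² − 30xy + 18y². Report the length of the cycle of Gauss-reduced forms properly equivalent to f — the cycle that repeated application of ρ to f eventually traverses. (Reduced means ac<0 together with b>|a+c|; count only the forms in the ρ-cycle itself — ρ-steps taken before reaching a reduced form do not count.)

D = 2412, ⌊√D⌋ = 49
descent: ρ → (18,30,-21)  [lands on river]
river: ρ → (-21,12,27)
river: ρ → (27,42,-6)
river: ρ → (-6,42,27)
river: ρ → (27,12,-21)
river: ρ → (-21,30,18)
river: ρ → (18,42,-9)
river: ρ → (-9,48,3)
river: ρ → (3,48,-9)
river: ρ → (-9,42,18)
ρ-cycle length = 10 (tail of 1 descent step not counted)

10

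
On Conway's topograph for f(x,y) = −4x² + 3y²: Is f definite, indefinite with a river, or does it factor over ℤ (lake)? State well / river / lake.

D = b²−4ac = 0² − 4·(-4)·3 = 48
D > 0 non-square ⇒ indefinite ⇒ periodic river

river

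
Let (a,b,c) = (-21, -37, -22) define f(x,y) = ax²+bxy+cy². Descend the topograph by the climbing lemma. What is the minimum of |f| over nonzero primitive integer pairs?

translate: b→-5 (≡37 mod 42), so (21,37,22)→(21,-5,6)
flip: (21,-5,6)→(6,5,21)
reduced (well bottom): (6,5,21) with a≤c, −a<b≤a
well minimum |f| = |-6| = 6 (negative-definite)

6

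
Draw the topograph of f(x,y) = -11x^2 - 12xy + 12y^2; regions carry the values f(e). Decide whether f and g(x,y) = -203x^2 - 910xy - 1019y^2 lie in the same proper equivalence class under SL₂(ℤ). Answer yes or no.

D₁ = 672, D₂ = 672
river cycle of f (length 6): (12, 12, -11), (-11, 10, 13), (13, 16, -8), (-8, 16, 13), (13, 10, -11), (-11, 12, 12)
river cycle of g (length 6): (-11, 10, 13), (13, 16, -8), (-8, 16, 13), (13, 10, -11), (-11, 12, 12), (12, 12, -11)
cycles coincide ⇒ equivalent

yes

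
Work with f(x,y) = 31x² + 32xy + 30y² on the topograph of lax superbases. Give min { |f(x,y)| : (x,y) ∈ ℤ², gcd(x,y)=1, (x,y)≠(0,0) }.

translate: b→-30 (≡32 mod 62), so (31,32,30)→(31,-30,29)
flip: (31,-30,29)→(29,30,31)
translate: b→-28 (≡30 mod 58), so (29,30,31)→(29,-28,30)
reduced (well bottom): (29,-28,30) with a≤c, −a<b≤a
well minimum = a = 29

29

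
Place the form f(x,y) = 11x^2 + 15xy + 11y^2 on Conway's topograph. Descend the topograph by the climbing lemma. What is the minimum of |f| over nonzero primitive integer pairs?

translate: b→-7 (≡15 mod 22), so (11,15,11)→(11,-7,7)
flip: (11,-7,7)→(7,7,11)
reduced (well bottom): (7,7,11) with a≤c, −a<b≤a
well minimum = a = 7

7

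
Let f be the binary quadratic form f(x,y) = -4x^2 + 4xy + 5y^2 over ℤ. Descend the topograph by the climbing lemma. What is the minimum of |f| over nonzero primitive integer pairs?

river: ρ → (5,6,-3)
river: ρ → (-3,6,5)
river: ρ → (5,4,-4)
river: ρ → (-4,4,5)
closes: descent 0, river 4
min |a| on river = 3

3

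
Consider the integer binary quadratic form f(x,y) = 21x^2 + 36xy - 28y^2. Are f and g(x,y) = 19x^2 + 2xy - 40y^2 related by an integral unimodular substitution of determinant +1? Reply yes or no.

D₁ = 3648, D₂ = 3044
discriminants differ ⇒ not SL₂(ℤ)-equivalent

no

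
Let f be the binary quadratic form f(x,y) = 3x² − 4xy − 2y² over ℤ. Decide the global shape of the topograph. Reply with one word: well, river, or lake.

D = b²−4ac = (-4)² − 4·3·(-2) = 40
D > 0 non-square ⇒ indefinite ⇒ periodic river

river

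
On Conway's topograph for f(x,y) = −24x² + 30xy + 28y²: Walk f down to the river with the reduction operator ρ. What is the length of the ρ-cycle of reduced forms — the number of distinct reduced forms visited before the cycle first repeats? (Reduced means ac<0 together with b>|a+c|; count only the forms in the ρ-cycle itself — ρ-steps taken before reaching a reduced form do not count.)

D = 3588, ⌊√D⌋ = 59
river: ρ → (28,26,-26)
river: ρ → (-26,26,28)
river: ρ → (28,30,-24)
river: ρ → (-24,18,34)
river: ρ → (34,50,-8)
river: ρ → (-8,46,46)
river: ρ → (46,46,-8)
river: ρ → (-8,50,34)
river: ρ → (34,18,-24)
river: ρ → (-24,30,28)
ρ-cycle length = 10 (tail of 0 descent steps not counted)

10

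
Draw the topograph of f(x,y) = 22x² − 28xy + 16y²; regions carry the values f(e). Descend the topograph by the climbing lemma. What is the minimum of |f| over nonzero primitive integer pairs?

translate: b→16 (≡-28 mod 44), so (22,-28,16)→(22,16,10)
flip: (22,16,10)→(10,-16,22)
translate: b→4 (≡-16 mod 20), so (10,-16,22)→(10,4,16)
reduced (well bottom): (10,4,16) with a≤c, −a<b≤a
well minimum = a = 10

10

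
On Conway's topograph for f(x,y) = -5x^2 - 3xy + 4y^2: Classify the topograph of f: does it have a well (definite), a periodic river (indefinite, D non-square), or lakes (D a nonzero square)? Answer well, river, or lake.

D = b²−4ac = (-3)² − 4·(-5)·4 = 89
D > 0 non-square ⇒ indefinite ⇒ periodic river

river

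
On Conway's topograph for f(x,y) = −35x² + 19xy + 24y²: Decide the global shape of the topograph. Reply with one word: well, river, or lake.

D = b²−4ac = 19² − 4·(-35)·24 = 3721
D = 61² is a perfect square ⇒ form factors over ℤ ⇒ lakes

lake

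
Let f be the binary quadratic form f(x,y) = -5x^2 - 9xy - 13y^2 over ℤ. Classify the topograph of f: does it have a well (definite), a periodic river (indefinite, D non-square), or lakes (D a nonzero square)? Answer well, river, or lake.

D = b²−4ac = (-9)² − 4·(-5)·(-13) = -179
D < 0 ⇒ definite ⇒ every region one sign ⇒ single well

well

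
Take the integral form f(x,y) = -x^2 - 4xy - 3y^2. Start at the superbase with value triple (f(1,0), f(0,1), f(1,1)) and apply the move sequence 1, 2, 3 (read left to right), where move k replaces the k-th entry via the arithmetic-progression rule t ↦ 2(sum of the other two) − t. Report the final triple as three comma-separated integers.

start (-1,-3,-8) = (f(1,0),f(0,1),f(1,1))
replace slot 1: 2·((-3)+(-8)) − (-1) = -21 → (-21,-3,-8)
replace slot 2: 2·((-21)+(-8)) − (-3) = -55 → (-21,-55,-8)
replace slot 3: 2·((-21)+(-55)) − (-8) = -144 → (-21,-55,-144)

-21,-55,-144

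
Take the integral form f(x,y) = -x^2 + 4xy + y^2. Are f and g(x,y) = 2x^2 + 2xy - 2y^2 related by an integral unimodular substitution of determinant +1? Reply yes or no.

D₁ = 20, D₂ = 20
river cycle of f (length 2): (1, 4, -1), (-1, 4, 1)
river cycle of g (length 2): (-2, 2, 2), (2, 2, -2)
cycles differ ⇒ inequivalent

no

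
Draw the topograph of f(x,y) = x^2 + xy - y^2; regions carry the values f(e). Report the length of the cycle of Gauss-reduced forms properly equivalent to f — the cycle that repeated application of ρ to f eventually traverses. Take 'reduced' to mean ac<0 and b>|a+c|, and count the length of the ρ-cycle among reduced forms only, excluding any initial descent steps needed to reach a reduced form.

D = 5, ⌊√D⌋ = 2
river: ρ → (-1,1,1)
river: ρ → (1,1,-1)
ρ-cycle length = 2 (tail of 0 descent steps not counted)

2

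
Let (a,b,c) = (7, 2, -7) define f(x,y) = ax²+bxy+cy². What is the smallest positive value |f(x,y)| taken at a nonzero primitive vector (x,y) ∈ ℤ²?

river: ρ → (-7,12,2)
river: ρ → (2,12,-7)
river: ρ → (-7,2,7)
river: ρ → (7,12,-2)
river: ρ → (-2,12,7)
river: ρ → (7,2,-7)
closes: descent 0, river 6
min |a| on river = 2

2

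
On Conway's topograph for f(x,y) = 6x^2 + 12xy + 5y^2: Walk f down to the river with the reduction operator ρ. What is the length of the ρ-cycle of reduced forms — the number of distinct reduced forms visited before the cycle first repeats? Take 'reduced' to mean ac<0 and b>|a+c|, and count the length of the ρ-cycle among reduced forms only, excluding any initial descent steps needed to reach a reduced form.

D = 24, ⌊√D⌋ = 4
descent: ρ → (5,-2,-1)
descent: ρ → (-1,4,2)  [lands on river]
river: ρ → (2,4,-1)
ρ-cycle length = 2 (tail of 2 descent steps not counted)

2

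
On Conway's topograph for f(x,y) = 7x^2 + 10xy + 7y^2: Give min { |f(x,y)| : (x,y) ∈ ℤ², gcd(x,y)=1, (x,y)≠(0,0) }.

translate: b→-4 (≡10 mod 14), so (7,10,7)→(7,-4,4)
flip: (7,-4,4)→(4,4,7)
reduced (well bottom): (4,4,7) with a≤c, −a<b≤a
well minimum = a = 4

4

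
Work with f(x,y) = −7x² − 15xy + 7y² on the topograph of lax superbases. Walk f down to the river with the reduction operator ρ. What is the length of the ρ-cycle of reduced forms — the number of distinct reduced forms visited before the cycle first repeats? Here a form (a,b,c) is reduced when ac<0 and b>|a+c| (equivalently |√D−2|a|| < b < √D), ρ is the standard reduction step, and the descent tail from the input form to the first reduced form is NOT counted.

D = 421, ⌊√D⌋ = 20
descent: ρ → (7,15,-7)  [lands on river]
river: ρ → (-7,13,9)
river: ρ → (9,5,-11)
river: ρ → (-11,17,3)
river: ρ → (3,19,-5)
river: ρ → (-5,11,15)
river: ρ → (15,19,-1)
river: ρ → (-1,19,15)
river: ρ → (15,11,-5)
river: ρ → (-5,19,3)
river: ρ → (3,17,-11)
river: ρ → (-11,5,9)
river: ρ → (9,13,-7)
river: ρ → (-7,15,7)
river: ρ → (7,13,-9)
river: ρ → (-9,5,11)
river: ρ → (11,17,-3)
river: ρ → (-3,19,5)
river: ρ → (5,11,-15)
river: ρ → (-15,19,1)
river: ρ → (1,19,-15)
river: ρ → (-15,11,5)
river: ρ → (5,19,-3)
river: ρ → (-3,17,11)
river: ρ → (11,5,-9)
river: ρ → (-9,13,7)
ρ-cycle length = 26 (tail of 1 descent step not counted)

26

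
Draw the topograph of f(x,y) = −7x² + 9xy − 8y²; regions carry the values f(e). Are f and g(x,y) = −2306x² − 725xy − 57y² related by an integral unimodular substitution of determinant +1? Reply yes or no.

D₁ = -143, D₂ = -143
f is negative-definite; reduce −f:
−f: translate: b→5 (≡-9 mod 14), so (7,-9,8)→(7,5,6)
−f: flip: (7,5,6)→(6,-5,7)
−f: reduced (well bottom): (6,-5,7) with a≤c, −a<b≤a
flip sign back: reduced form of f is (-6,5,-7)
g is negative-definite; reduce −g:
−g: flip: (2306,725,57)→(57,-725,2306)
−g: translate: b→-41 (≡-725 mod 114), so (57,-725,2306)→(57,-41,8)
−g: flip: (57,-41,8)→(8,41,57)
−g: translate: b→-7 (≡41 mod 16), so (8,41,57)→(8,-7,6)
−g: flip: (8,-7,6)→(6,7,8)
−g: translate: b→-5 (≡7 mod 12), so (6,7,8)→(6,-5,7)
−g: reduced (well bottom): (6,-5,7) with a≤c, −a<b≤a
flip sign back: reduced form of g is (-6,5,-7)
reduced forms (-6, 5, -7) vs (-6, 5, -7) ⇒ equivalent

yes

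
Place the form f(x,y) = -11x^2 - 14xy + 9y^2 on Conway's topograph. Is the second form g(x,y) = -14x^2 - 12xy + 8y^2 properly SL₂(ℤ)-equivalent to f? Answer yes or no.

D₁ = 592, D₂ = 592
river cycle of f (length 6): (9, 14, -11), (-11, 8, 12), (12, 16, -7), (-7, 12, 16), (16, 20, -3), (-3, 22, 9)
river cycle of g (length 6): (8, 12, -14), (-14, 16, 6), (6, 20, -8), (-8, 12, 14), (14, 16, -6), (-6, 20, 8)
cycles differ ⇒ inequivalent

no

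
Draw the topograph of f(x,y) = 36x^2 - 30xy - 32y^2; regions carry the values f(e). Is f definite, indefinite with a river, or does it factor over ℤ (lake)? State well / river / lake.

D = b²−4ac = (-30)² − 4·36·(-32) = 5508
D > 0 non-square ⇒ indefinite ⇒ periodic river

river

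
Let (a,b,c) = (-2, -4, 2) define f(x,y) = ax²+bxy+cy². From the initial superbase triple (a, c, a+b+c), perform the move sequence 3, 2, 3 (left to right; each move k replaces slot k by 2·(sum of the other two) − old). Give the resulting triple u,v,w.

start (-2,2,-4) = (f(1,0),f(0,1),f(1,1))
replace slot 3: 2·((-2)+2) − (-4) = 4 → (-2,2,4)
replace slot 2: 2·((-2)+4) − 2 = 2 → (-2,2,4)
replace slot 3: 2·((-2)+2) − 4 = -4 → (-2,2,-4)

-2,2,-4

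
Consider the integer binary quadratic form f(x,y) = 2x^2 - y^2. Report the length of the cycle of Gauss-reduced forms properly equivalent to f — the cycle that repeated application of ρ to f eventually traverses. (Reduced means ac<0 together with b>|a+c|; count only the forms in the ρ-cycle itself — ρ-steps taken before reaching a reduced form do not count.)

D = 8, ⌊√D⌋ = 2
descent: ρ → (-1,2,1)  [lands on river]
river: ρ → (1,2,-1)
ρ-cycle length = 2 (tail of 1 descent step not counted)

2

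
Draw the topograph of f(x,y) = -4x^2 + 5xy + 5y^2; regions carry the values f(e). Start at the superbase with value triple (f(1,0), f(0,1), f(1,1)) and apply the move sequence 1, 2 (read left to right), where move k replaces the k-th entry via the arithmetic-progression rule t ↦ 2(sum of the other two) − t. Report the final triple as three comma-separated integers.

start (-4,5,6) = (f(1,0),f(0,1),f(1,1))
replace slot 1: 2·(5+6) − (-4) = 26 → (26,5,6)
replace slot 2: 2·(26+6) − 5 = 59 → (26,59,6)

26,59,6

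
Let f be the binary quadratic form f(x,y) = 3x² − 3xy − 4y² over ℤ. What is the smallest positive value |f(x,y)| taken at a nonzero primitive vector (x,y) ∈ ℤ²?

descent: ρ → (-4,3,3)  [lands on river]
river: ρ → (3,3,-4)
river: ρ → (-4,5,2)
river: ρ → (2,7,-1)
river: ρ → (-1,7,2)
river: ρ → (2,5,-4)
closes: descent 1, river 6
min |a| on river = 1

1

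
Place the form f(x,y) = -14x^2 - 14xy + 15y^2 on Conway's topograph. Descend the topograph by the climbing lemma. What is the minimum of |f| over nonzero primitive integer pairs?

descent: ρ → (15,14,-14)  [lands on river]
river: ρ → (-14,14,15)
river: ρ → (15,16,-13)
river: ρ → (-13,10,18)
river: ρ → (18,26,-5)
river: ρ → (-5,24,23)
river: ρ → (23,22,-6)
river: ρ → (-6,26,15)
river: ρ → (15,4,-17)
river: ρ → (-17,30,2)
river: ρ → (2,30,-17)
river: ρ → (-17,4,15)
river: ρ → (15,26,-6)
river: ρ → (-6,22,23)
river: ρ → (23,24,-5)
river: ρ → (-5,26,18)
river: ρ → (18,10,-13)
river: ρ → (-13,16,15)
closes: descent 1, river 18
min |a| on river = 2

2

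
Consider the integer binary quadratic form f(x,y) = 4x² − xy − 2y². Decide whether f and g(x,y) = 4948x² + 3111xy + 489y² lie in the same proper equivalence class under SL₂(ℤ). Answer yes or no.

D₁ = 33, D₂ = 33
river cycle of f (length 4): (-2, 5, 1), (1, 5, -2), (-2, 3, 3), (3, 3, -2)
river cycle of g (length 4): (3, 3, -2), (-2, 5, 1), (1, 5, -2), (-2, 3, 3)
cycles coincide ⇒ equivalent

yes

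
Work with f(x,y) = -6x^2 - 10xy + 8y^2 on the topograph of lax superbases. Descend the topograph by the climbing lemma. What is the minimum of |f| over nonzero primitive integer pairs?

descent: ρ → (8,10,-6)  [lands on river]
river: ρ → (-6,14,4)
river: ρ → (4,10,-12)
river: ρ → (-12,14,2)
river: ρ → (2,14,-12)
river: ρ → (-12,10,4)
river: ρ → (4,14,-6)
river: ρ → (-6,10,8)
river: ρ → (8,6,-8)
river: ρ → (-8,10,6)
river: ρ → (6,14,-4)
river: ρ → (-4,10,12)
river: ρ → (12,14,-2)
river: ρ → (-2,14,12)
river: ρ → (12,10,-4)
river: ρ → (-4,14,6)
river: ρ → (6,10,-8)
river: ρ → (-8,6,8)
closes: descent 1, river 18
min |a| on river = 2

2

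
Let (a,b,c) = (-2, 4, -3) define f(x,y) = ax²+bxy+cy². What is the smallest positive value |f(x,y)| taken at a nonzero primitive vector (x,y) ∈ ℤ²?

translate: b→0 (≡-4 mod 4), so (2,-4,3)→(2,0,1)
flip: (2,0,1)→(1,0,2)
reduced (well bottom): (1,0,2) with a≤c, −a<b≤a
well minimum |f| = |-1| = 1 (negative-definite)

1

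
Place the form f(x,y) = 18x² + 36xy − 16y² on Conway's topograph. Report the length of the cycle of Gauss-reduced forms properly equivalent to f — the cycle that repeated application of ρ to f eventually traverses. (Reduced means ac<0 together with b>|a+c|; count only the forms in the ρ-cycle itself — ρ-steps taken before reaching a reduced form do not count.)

D = 2448, ⌊√D⌋ = 49
river: ρ → (-16,28,26)
river: ρ → (26,24,-18)
river: ρ → (-18,48,2)
river: ρ → (2,48,-18)
river: ρ → (-18,24,26)
river: ρ → (26,28,-16)
river: ρ → (-16,36,18)
river: ρ → (18,36,-16)
ρ-cycle length = 8 (tail of 0 descent steps not counted)

8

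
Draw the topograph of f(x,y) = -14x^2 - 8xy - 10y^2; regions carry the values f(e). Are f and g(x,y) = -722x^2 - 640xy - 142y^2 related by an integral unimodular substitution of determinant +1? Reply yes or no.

D₁ = -496, D₂ = -496
f is negative-definite; reduce −f:
−f: flip: (14,8,10)→(10,-8,14)
−f: reduced (well bottom): (10,-8,14) with a≤c, −a<b≤a
flip sign back: reduced form of f is (-10,8,-14)
g is negative-definite; reduce −g:
−g: flip: (722,640,142)→(142,-640,722)
−g: translate: b→-72 (≡-640 mod 284), so (142,-640,722)→(142,-72,10)
−g: flip: (142,-72,10)→(10,72,142)
−g: translate: b→-8 (≡72 mod 20), so (10,72,142)→(10,-8,14)
−g: reduced (well bottom): (10,-8,14) with a≤c, −a<b≤a
flip sign back: reduced form of g is (-10,8,-14)
reduced forms (-10, 8, -14) vs (-10, 8, -14) ⇒ equivalent

yes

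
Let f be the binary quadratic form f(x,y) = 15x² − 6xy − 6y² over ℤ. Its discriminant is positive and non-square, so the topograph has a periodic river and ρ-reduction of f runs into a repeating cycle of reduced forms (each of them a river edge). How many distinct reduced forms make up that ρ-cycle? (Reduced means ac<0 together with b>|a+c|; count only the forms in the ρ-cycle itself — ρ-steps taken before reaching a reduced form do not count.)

D = 396, ⌊√D⌋ = 19
descent: ρ → (-6,18,3)  [lands on river]
river: ρ → (3,18,-6)
ρ-cycle length = 2 (tail of 1 descent step not counted)

2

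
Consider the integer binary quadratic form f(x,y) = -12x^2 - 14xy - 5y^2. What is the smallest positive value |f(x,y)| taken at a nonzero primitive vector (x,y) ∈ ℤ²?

translate: b→-10 (≡14 mod 24), so (12,14,5)→(12,-10,3)
flip: (12,-10,3)→(3,10,12)
translate: b→-2 (≡10 mod 6), so (3,10,12)→(3,-2,4)
reduced (well bottom): (3,-2,4) with a≤c, −a<b≤a
well minimum |f| = |-3| = 3 (negative-definite)

3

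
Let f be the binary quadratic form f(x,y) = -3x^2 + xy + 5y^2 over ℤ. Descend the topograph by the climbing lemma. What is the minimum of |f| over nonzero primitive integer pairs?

descent: ρ → (5,-1,-3)
descent: ρ → (-3,7,1)  [lands on river]
river: ρ → (1,7,-3)
river: ρ → (-3,5,3)
river: ρ → (3,7,-1)
river: ρ → (-1,7,3)
river: ρ → (3,5,-3)
closes: descent 2, river 6
min |a| on river = 1

1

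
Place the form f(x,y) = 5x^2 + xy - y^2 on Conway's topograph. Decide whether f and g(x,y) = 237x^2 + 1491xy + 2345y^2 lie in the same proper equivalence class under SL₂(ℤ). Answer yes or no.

D₁ = 21, D₂ = 21
river cycle of f (length 2): (-1, 3, 3), (3, 3, -1)
river cycle of g (length 2): (-1, 3, 3), (3, 3, -1)
cycles coincide ⇒ equivalent

yes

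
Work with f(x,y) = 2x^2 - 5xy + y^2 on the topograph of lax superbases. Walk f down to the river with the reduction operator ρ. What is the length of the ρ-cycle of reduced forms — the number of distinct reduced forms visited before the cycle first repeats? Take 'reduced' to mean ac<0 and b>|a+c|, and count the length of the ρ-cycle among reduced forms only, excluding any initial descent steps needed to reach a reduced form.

D = 17, ⌊√D⌋ = 4
descent: ρ → (1,3,-2)  [lands on river]
river: ρ → (-2,1,2)
river: ρ → (2,3,-1)
river: ρ → (-1,3,2)
river: ρ → (2,1,-2)
river: ρ → (-2,3,1)
ρ-cycle length = 6 (tail of 1 descent step not counted)

6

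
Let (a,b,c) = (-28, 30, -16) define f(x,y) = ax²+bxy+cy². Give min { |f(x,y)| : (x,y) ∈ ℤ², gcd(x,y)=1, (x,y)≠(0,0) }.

translate: b→26 (≡-30 mod 56), so (28,-30,16)→(28,26,14)
flip: (28,26,14)→(14,-26,28)
translate: b→2 (≡-26 mod 28), so (14,-26,28)→(14,2,16)
reduced (well bottom): (14,2,16) with a≤c, −a<b≤a
well minimum |f| = |-14| = 14 (negative-definite)

14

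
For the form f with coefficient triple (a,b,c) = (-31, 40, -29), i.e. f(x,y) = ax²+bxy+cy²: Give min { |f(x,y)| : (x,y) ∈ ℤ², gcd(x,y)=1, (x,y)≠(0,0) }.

translate: b→22 (≡-40 mod 62), so (31,-40,29)→(31,22,20)
flip: (31,22,20)→(20,-22,31)
translate: b→18 (≡-22 mod 40), so (20,-22,31)→(20,18,29)
reduced (well bottom): (20,18,29) with a≤c, −a<b≤a
well minimum |f| = |-20| = 20 (negative-definite)

20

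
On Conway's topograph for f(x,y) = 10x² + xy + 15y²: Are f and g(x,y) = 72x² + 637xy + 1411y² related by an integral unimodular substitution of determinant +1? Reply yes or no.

D₁ = -599, D₂ = -599
f: reduced (well bottom): (10,1,15) with a≤c, −a<b≤a
g: translate: b→61 (≡637 mod 144), so (72,637,1411)→(72,61,15)
g: flip: (72,61,15)→(15,-61,72)
g: translate: b→-1 (≡-61 mod 30), so (15,-61,72)→(15,-1,10)
g: flip: (15,-1,10)→(10,1,15)
g: reduced (well bottom): (10,1,15) with a≤c, −a<b≤a
reduced forms (10, 1, 15) vs (10, 1, 15) ⇒ equivalent

yes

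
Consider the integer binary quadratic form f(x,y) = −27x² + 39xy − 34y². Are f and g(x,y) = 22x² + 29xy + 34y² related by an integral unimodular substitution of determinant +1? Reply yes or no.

D₁ = -2151, D₂ = -2151
f is negative-definite; reduce −f:
−f: translate: b→15 (≡-39 mod 54), so (27,-39,34)→(27,15,22)
−f: flip: (27,15,22)→(22,-15,27)
−f: reduced (well bottom): (22,-15,27) with a≤c, −a<b≤a
flip sign back: reduced form of f is (-22,15,-27)
g: translate: b→-15 (≡29 mod 44), so (22,29,34)→(22,-15,27)
g: reduced (well bottom): (22,-15,27) with a≤c, −a<b≤a
reduced forms (-22, 15, -27) vs (22, -15, 27) ⇒ inequivalent

no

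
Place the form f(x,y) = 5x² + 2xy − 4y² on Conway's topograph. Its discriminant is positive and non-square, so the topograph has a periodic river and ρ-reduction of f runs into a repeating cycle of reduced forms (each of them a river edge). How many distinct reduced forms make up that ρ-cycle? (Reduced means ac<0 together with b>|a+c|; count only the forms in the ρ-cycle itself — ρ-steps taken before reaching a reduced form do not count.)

D = 84, ⌊√D⌋ = 9
river: ρ → (-4,6,3)
river: ρ → (3,6,-4)
river: ρ → (-4,2,5)
river: ρ → (5,8,-1)
river: ρ → (-1,8,5)
river: ρ → (5,2,-4)
ρ-cycle length = 6 (tail of 0 descent steps not counted)

6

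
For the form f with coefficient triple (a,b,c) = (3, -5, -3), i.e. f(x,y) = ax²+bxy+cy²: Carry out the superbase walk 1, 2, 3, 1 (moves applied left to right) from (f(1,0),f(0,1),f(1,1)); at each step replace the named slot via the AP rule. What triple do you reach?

start (3,-3,-5) = (f(1,0),f(0,1),f(1,1))
replace slot 1: 2·((-3)+(-5)) − 3 = -19 → (-19,-3,-5)
replace slot 2: 2·((-19)+(-5)) − (-3) = -45 → (-19,-45,-5)
replace slot 3: 2·((-19)+(-45)) − (-5) = -123 → (-19,-45,-123)
replace slot 1: 2·((-45)+(-123)) − (-19) = -317 → (-317,-45,-123)

-317,-45,-123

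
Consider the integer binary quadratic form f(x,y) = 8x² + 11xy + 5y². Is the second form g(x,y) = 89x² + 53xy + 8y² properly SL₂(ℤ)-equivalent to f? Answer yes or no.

D₁ = -39, D₂ = -39
f: translate: b→-5 (≡11 mod 16), so (8,11,5)→(8,-5,2)
f: flip: (8,-5,2)→(2,5,8)
f: translate: b→1 (≡5 mod 4), so (2,5,8)→(2,1,5)
f: reduced (well bottom): (2,1,5) with a≤c, −a<b≤a
g: flip: (89,53,8)→(8,-53,89)
g: translate: b→-5 (≡-53 mod 16), so (8,-53,89)→(8,-5,2)
g: flip: (8,-5,2)→(2,5,8)
g: translate: b→1 (≡5 mod 4), so (2,5,8)→(2,1,5)
g: reduced (well bottom): (2,1,5) with a≤c, −a<b≤a
reduced forms (2, 1, 5) vs (2, 1, 5) ⇒ equivalent

yes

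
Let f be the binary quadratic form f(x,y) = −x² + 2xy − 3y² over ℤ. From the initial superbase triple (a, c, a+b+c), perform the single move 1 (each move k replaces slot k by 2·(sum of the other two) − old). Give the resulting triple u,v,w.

start (-1,-3,-2) = (f(1,0),f(0,1),f(1,1))
replace slot 1: 2·((-3)+(-2)) − (-1) = -9 → (-9,-3,-2)

-9,-3,-2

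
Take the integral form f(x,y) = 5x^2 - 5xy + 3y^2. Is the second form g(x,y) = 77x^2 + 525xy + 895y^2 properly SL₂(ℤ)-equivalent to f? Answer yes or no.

D₁ = -35, D₂ = -35
f: translate: b→5 (≡-5 mod 10), so (5,-5,3)→(5,5,3)
f: flip: (5,5,3)→(3,-5,5)
f: translate: b→1 (≡-5 mod 6), so (3,-5,5)→(3,1,3)
f: reduced (well bottom): (3,1,3) with a≤c, −a<b≤a
g: translate: b→63 (≡525 mod 154), so (77,525,895)→(77,63,13)
g: flip: (77,63,13)→(13,-63,77)
g: translate: b→-11 (≡-63 mod 26), so (13,-63,77)→(13,-11,3)
g: flip: (13,-11,3)→(3,11,13)
g: translate: b→-1 (≡11 mod 6), so (3,11,13)→(3,-1,3)
g: flip: (3,-1,3)→(3,1,3)
g: reduced (well bottom): (3,1,3) with a≤c, −a<b≤a
reduced forms (3, 1, 3) vs (3, 1, 3) ⇒ equivalent

yes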